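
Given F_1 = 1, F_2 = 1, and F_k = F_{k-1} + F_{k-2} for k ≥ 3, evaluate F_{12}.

144

Iterating the recurrence up to F_{7} = 13 and F_{6} = 8:
F_{8} = F_{7} + F_{6} = 13 + 8 = 21
F_{9} = F_{8} + F_{7} = 21 + 13 = 34
F_{10} = F_{9} + F_{8} = 34 + 21 = 55
F_{11} = F_{10} + F_{9} = 55 + 34 = 89
F_{12} = F_{11} + F_{10} = 89 + 55 = 144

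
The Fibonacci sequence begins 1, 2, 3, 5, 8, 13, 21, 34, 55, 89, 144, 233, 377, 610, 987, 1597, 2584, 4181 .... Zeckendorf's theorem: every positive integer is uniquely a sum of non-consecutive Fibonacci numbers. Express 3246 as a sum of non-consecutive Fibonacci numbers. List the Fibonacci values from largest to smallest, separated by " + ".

2584 + 610 + 34 + 13 + 5

2584 ≤ 3246 < 4181, so take 2584; remainder 662
610 ≤ 662 < 987, so take 610; remainder 52
34 ≤ 52 < 55, so take 34; remainder 18
13 ≤ 18 < 21, so take 13; remainder 5
5 ≤ 5 < 8, so take 5; remainder 0
So 3246 = 2584 + 610 + 34 + 13 + 5, with no two terms consecutive in the sequence.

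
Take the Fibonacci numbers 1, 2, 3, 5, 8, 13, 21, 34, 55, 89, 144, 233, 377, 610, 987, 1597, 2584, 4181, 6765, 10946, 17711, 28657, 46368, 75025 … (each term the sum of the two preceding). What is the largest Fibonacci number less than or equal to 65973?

46368 ≤ 65973 < 75025, so the largest Fibonacci number not exceeding 65973 is 46368.

46368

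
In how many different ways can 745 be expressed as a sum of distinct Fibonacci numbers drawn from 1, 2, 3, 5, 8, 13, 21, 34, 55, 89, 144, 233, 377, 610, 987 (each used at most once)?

7

745 = 610+89+34+8+3+1 = 610+89+21+13+8+3+1 = 377+233+89+34+8+3+1 = … (4 more), for 7 in all.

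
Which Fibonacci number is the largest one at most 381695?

317811 ≤ 381695 < 514229, so the largest Fibonacci number not exceeding 381695 is 317811.

317811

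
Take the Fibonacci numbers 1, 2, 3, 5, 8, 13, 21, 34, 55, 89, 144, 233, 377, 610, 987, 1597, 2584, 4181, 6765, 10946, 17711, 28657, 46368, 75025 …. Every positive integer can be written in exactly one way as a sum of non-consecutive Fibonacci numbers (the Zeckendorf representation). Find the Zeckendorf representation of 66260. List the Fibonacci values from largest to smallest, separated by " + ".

46368 + 17711 + 1597 + 377 + 144 + 55 + 8

Greedy algorithm:
46368 ≤ 66260 < 75025, so take 46368; remainder 19892
17711 ≤ 19892 < 28657, so take 17711; remainder 2181
1597 ≤ 2181 < 2584, so take 1597; remainder 584
377 ≤ 584 < 610, so take 377; remainder 207
144 ≤ 207 < 233, so take 144; remainder 63
55 ≤ 63 < 89, so take 55; remainder 8
8 ≤ 8 < 13, so take 8; remainder 0
So 66260 = 46368 + 17711 + 1597 + 377 + 144 + 55 + 8, with no two terms consecutive in the sequence.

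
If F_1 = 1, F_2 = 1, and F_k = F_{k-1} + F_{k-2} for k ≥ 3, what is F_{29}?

Iterating the recurrence up to F_{24} = 46368 and F_{23} = 28657:
F_{25} = F_{24} + F_{23} = 46368 + 28657 = 75025
F_{26} = F_{25} + F_{24} = 75025 + 46368 = 121393
F_{27} = F_{26} + F_{25} = 121393 + 75025 = 196418
F_{28} = F_{27} + F_{26} = 196418 + 121393 = 317811
F_{29} = F_{28} + F_{27} = 317811 + 196418 = 514229

514229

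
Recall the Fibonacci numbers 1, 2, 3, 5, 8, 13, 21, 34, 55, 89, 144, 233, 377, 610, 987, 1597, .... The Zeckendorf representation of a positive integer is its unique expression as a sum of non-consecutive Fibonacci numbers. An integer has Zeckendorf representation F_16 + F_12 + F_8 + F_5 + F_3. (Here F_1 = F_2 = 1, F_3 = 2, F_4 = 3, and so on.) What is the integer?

F_16 + F_12 + F_8 + F_5 + F_3 = 987 + 144 + 21 + 5 + 2 = 1159.

1159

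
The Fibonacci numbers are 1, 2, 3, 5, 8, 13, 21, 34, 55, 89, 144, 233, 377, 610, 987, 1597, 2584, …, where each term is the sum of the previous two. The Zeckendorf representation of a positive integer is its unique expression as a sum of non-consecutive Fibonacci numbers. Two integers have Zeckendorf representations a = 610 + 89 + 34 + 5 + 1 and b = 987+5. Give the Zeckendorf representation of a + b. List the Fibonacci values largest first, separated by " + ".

1597 + 89 + 34 + 8 + 3

The two numbers are 739 and 992, so their sum is 1731.
1731: greatest Fibonacci not exceeding it is 1597, leaving 134
134: greatest Fibonacci not exceeding it is 89, leaving 45
45: greatest Fibonacci not exceeding it is 34, leaving 11
11: greatest Fibonacci not exceeding it is 8, leaving 3
3: greatest Fibonacci not exceeding it is 3, leaving 0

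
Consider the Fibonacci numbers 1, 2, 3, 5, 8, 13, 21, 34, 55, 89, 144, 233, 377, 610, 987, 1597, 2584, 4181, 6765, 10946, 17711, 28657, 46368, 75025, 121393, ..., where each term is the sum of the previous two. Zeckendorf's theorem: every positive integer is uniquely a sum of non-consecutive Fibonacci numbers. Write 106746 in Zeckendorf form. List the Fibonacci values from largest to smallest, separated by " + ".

75025 + 28657 + 2584 + 377 + 89 + 13 + 1

take 75025 (≤ 106746); 106746 − 75025 = 31721
take 28657 (≤ 31721); 31721 − 28657 = 3064
take 2584 (≤ 3064); 3064 − 2584 = 480
take 377 (≤ 480); 480 − 377 = 103
take 89 (≤ 103); 103 − 89 = 14
take 13 (≤ 14); 14 − 13 = 1
take 1 (≤ 1); 1 − 1 = 0
So 106746 = 75025 + 28657 + 2584 + 377 + 89 + 13 + 1, with no two terms consecutive in the sequence.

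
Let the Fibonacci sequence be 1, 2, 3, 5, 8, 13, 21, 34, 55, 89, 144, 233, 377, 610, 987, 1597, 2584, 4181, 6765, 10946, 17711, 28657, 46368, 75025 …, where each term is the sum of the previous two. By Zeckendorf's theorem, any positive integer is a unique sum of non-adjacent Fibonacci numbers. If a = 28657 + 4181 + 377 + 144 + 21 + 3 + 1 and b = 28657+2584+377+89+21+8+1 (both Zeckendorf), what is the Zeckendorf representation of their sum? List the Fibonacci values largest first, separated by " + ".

The two numbers are 33384 and 31737, so their sum is 65121.
Greedy algorithm:
65121 − 46368 = 18753
18753 − 17711 = 1042
1042 − 987 = 55
55 − 55 = 0

46368 + 17711 + 987 + 55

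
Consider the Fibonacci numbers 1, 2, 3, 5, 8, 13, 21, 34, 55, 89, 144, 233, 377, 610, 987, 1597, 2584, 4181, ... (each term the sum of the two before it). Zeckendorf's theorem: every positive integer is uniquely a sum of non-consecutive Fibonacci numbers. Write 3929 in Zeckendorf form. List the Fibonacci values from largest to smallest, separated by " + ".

2584 + 987 + 233 + 89 + 34 + 2

largest Fibonacci ≤ 3929 is 2584; 3929 − 2584 = 1345
largest Fibonacci ≤ 1345 is 987; 1345 − 987 = 358
largest Fibonacci ≤ 358 is 233; 358 − 233 = 125
largest Fibonacci ≤ 125 is 89; 125 − 89 = 36
largest Fibonacci ≤ 36 is 34; 36 − 34 = 2
largest Fibonacci ≤ 2 is 2; 2 − 2 = 0
So 3929 = 2584 + 987 + 233 + 89 + 34 + 2, with no two terms consecutive in the sequence.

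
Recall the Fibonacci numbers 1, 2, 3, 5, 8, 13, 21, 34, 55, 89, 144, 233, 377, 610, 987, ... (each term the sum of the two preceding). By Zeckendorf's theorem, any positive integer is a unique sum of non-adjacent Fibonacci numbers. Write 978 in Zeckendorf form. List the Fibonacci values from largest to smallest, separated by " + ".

Greedily peel off the largest Fibonacci term at each step:
subtract 610 from 978: 368 remains
subtract 233 from 368: 135 remains
subtract 89 from 135: 46 remains
subtract 34 from 46: 12 remains
subtract 8 from 12: 4 remains
subtract 3 from 4: 1 remains
subtract 1 from 1: 0 remains
So 978 = 610 + 233 + 89 + 34 + 8 + 3 + 1, with no two terms consecutive in the sequence.

610 + 233 + 89 + 34 + 8 + 3 + 1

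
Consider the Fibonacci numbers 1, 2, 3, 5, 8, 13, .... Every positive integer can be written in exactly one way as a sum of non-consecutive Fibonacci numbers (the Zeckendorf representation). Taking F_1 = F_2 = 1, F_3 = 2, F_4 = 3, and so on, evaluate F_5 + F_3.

F_5 + F_3 = 5 + 2 = 7.

7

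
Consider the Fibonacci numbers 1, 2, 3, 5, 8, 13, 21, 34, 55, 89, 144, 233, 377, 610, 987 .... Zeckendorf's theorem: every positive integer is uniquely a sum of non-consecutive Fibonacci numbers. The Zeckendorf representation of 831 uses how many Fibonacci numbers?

5

Repeatedly subtract the largest Fibonacci number that fits:
831: greatest Fibonacci not exceeding it is 610, leaving 221
221: greatest Fibonacci not exceeding it is 144, leaving 77
77: greatest Fibonacci not exceeding it is 55, leaving 22
22: greatest Fibonacci not exceeding it is 21, leaving 1
1: greatest Fibonacci not exceeding it is 1, leaving 0
831 = 610 + 144 + 55 + 21 + 1, which has 5 terms.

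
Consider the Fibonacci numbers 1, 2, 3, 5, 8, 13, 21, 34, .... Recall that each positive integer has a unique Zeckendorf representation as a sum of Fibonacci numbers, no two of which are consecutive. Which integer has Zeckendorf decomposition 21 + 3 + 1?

21 + 3 + 1 = 25.

25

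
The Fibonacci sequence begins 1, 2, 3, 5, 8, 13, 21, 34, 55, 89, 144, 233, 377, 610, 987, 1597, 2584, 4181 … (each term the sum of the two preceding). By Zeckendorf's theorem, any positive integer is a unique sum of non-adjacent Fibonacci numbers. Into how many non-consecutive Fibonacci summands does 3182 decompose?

6

2584 ≤ 3182 < 4181, so take 2584; remainder 598
377 ≤ 598 < 610, so take 377; remainder 221
144 ≤ 221 < 233, so take 144; remainder 77
55 ≤ 77 < 89, so take 55; remainder 22
21 ≤ 22 < 34, so take 21; remainder 1
1 ≤ 1 < 2, so take 1; remainder 0
3182 = 2584 + 377 + 144 + 55 + 21 + 1, which has 6 terms.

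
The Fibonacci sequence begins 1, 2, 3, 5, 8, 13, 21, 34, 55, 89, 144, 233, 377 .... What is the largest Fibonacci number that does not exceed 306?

233

233 ≤ 306 < 377, so the largest Fibonacci number not exceeding 306 is 233.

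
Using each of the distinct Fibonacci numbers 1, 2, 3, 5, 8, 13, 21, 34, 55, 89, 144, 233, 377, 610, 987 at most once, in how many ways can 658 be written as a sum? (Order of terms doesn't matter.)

17

658 = 610+34+13+1 = 610+34+8+5+1 = 377+233+34+13+1 = 610+34+8+3+2+1 = … (13 more), for 17 in all.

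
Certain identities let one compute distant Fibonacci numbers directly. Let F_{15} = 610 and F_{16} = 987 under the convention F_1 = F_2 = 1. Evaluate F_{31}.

By F_{2k+1} = F_k² + F_{k+1}²: F_{31} = 610² + 987² = 372100 + 974169 = 1346269.

1346269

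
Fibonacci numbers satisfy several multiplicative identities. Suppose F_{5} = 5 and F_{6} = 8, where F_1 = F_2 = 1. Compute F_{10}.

55

By the doubling identity F_{2k} = F_k(2F_{k+1} − F_k): F_{10} = 5·(2·8 − 5) = 5·11 = 55.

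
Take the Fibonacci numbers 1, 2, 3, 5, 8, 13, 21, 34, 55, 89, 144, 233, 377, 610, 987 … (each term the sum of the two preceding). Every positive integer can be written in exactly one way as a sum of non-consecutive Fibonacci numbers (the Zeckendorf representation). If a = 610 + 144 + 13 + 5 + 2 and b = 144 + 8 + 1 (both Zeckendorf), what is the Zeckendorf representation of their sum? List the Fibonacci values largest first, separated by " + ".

610 + 233 + 55 + 21 + 8

The two numbers are 774 and 153, so their sum is 927.
Greedy algorithm:
610 ≤ 927 < 987, so take 610; remainder 317
233 ≤ 317 < 377, so take 233; remainder 84
55 ≤ 84 < 89, so take 55; remainder 29
21 ≤ 29 < 34, so take 21; remainder 8
8 ≤ 8 < 13, so take 8; remainder 0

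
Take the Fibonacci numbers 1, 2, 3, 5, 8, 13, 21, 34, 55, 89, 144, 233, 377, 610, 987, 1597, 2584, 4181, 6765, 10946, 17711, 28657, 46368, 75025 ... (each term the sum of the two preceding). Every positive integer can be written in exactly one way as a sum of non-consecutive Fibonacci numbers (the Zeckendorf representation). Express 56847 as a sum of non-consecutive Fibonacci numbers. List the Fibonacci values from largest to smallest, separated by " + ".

46368 ≤ 56847 < 75025, so take 46368; remainder 10479
6765 ≤ 10479 < 10946, so take 6765; remainder 3714
2584 ≤ 3714 < 4181, so take 2584; remainder 1130
987 ≤ 1130 < 1597, so take 987; remainder 143
89 ≤ 143 < 144, so take 89; remainder 54
34 ≤ 54 < 55, so take 34; remainder 20
13 ≤ 20 < 21, so take 13; remainder 7
5 ≤ 7 < 8, so take 5; remainder 2
2 ≤ 2 < 3, so take 2; remainder 0
So 56847 = 46368 + 6765 + 2584 + 987 + 89 + 34 + 13 + 5 + 2, with no two terms consecutive in the sequence.

46368 + 6765 + 2584 + 987 + 89 + 34 + 13 + 5 + 2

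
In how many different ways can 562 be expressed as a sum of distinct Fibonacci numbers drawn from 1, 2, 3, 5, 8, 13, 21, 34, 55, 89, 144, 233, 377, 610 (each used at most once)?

6

562 = 377+144+34+5+2 = 377+144+21+13+5+2 = 377+89+55+34+5+2 = … (3 more), for 6 in all.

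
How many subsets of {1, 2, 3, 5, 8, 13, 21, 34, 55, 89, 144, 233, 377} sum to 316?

Starting from the Zeckendorf form and repeatedly splitting a term F_k into F_{k−1} + F_{k−2} (when neither is already used) reaches every representation.
316 = 233+55+21+5+2 = 233+55+13+8+5+2 = 144+89+55+21+5+2 = 233+34+21+13+8+5+2 = 144+89+55+13+8+5+2 = … (1 more), for 6 in all.

6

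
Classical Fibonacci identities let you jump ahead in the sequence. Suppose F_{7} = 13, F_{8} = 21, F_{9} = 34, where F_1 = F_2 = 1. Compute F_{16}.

987

By the addition formula F_{m+n} = F_m F_{n+1} + F_{m−1} F_n with m=9, n=7: F_{16} = 34·21 + 21·13 = 714 + 273 = 987.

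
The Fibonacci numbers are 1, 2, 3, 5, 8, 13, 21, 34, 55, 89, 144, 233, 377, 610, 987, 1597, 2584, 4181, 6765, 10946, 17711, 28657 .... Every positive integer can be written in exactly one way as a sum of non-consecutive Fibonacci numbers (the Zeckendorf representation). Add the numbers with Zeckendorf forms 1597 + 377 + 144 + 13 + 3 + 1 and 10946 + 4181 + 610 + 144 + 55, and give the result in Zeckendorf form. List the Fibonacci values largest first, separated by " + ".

The two numbers are 2135 and 15936, so their sum is 18071.
18071 − 17711 = 360
360 − 233 = 127
127 − 89 = 38
38 − 34 = 4
4 − 3 = 1
1 − 1 = 0

17711 + 233 + 89 + 34 + 3 + 1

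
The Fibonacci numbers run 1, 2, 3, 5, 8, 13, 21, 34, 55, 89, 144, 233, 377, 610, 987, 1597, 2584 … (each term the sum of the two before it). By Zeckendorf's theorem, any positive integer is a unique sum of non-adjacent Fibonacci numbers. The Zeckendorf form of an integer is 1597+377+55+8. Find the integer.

1597+377+55+8 = 2037.

2037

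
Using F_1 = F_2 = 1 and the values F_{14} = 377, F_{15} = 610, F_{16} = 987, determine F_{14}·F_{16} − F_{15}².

-1

377·987 − 610² = 372099 − 372100 = -1. (Cassini's identity: F_{k−1}F_{k+1} − F_k² = (−1)^k.)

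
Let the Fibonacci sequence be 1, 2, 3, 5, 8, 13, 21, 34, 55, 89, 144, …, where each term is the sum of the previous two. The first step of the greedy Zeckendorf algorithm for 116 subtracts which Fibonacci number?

89 ≤ 116 < 144, so the largest Fibonacci number not exceeding 116 is 89.

89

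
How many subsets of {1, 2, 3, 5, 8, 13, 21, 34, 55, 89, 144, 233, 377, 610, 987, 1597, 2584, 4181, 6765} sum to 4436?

33

4436 = 4181+233+21+1 = 4181+233+13+8+1 = 4181+144+89+21+1 = … (30 more), for 33 in all.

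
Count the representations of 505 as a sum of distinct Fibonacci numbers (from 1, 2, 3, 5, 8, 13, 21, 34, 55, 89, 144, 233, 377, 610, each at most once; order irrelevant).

16

505 = 377+89+34+5 = 377+89+34+3+2 = 377+89+21+13+5 = 233+144+89+34+5 = … (12 more), for 16 in all.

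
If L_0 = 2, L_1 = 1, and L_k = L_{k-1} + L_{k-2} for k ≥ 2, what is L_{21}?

24476

Iterating the recurrence up to L_{13} = 521 and L_{12} = 322:
L_{14} = L_{13} + L_{12} = 521 + 322 = 843
L_{15} = L_{14} + L_{13} = 843 + 521 = 1364
L_{16} = L_{15} + L_{14} = 1364 + 843 = 2207
L_{17} = L_{16} + L_{15} = 2207 + 1364 = 3571
L_{18} = L_{17} + L_{16} = 3571 + 2207 = 5778
L_{19} = L_{18} + L_{17} = 5778 + 3571 = 9349
L_{20} = L_{19} + L_{18} = 9349 + 5778 = 15127
L_{21} = L_{20} + L_{19} = 15127 + 9349 = 24476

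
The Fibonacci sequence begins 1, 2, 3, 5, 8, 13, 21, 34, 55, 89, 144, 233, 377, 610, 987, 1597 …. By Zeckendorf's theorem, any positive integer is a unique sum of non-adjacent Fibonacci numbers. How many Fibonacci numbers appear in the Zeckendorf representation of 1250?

5

Greedy algorithm:
1250 − 987 = 263
263 − 233 = 30
30 − 21 = 9
9 − 8 = 1
1 − 1 = 0
1250 = 987 + 233 + 21 + 8 + 1, which has 5 terms.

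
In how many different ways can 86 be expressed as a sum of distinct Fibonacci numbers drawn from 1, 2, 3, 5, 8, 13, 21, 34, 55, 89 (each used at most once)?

Each representation comes from the Zeckendorf form by replacing some F_k with F_{k−1} + F_{k−2} where possible.
86 = 55+21+8+2 = 55+21+5+3+2 = 55+13+8+5+3+2 = 34+21+13+8+5+3+2 — 4 representations.

4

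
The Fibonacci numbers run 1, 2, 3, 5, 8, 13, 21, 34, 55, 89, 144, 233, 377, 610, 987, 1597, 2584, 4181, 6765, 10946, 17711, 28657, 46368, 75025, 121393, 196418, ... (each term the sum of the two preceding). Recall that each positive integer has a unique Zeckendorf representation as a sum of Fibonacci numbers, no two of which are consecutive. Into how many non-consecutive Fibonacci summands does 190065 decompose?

7

take 121393 (≤ 190065); 190065 − 121393 = 68672
take 46368 (≤ 68672); 68672 − 46368 = 22304
take 17711 (≤ 22304); 22304 − 17711 = 4593
take 4181 (≤ 4593); 4593 − 4181 = 412
take 377 (≤ 412); 412 − 377 = 35
take 34 (≤ 35); 35 − 34 = 1
take 1 (≤ 1); 1 − 1 = 0
190065 = 121393 + 46368 + 17711 + 4181 + 377 + 34 + 1, which has 7 terms.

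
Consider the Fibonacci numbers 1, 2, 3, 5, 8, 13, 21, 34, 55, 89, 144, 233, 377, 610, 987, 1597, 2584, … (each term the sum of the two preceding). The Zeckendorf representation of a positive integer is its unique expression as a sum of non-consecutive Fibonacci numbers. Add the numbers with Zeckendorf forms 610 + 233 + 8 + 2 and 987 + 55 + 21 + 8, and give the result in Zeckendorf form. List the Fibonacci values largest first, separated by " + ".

1597 + 233 + 89 + 5

The two numbers are 853 and 1071, so their sum is 1924.
take 1597 (≤ 1924); 1924 − 1597 = 327
take 233 (≤ 327); 327 − 233 = 94
take 89 (≤ 94); 94 − 89 = 5
take 5 (≤ 5); 5 − 5 = 0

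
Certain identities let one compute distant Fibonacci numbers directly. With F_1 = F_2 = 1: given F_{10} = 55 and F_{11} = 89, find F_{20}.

6765

By the doubling identity F_{2k} = F_k(2F_{k+1} − F_k): F_{20} = 55·(2·89 − 55) = 55·123 = 6765.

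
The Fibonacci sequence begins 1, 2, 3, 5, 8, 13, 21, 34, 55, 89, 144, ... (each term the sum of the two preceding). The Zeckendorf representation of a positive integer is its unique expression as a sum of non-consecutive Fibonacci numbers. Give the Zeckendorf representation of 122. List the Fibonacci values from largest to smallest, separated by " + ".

89 + 21 + 8 + 3 + 1

89 ≤ 122 < 144, so take 89; remainder 33
21 ≤ 33 < 34, so take 21; remainder 12
8 ≤ 12 < 13, so take 8; remainder 4
3 ≤ 4 < 5, so take 3; remainder 1
1 ≤ 1 < 2, so take 1; remainder 0
So 122 = 89 + 21 + 8 + 3 + 1, with no two terms consecutive in the sequence.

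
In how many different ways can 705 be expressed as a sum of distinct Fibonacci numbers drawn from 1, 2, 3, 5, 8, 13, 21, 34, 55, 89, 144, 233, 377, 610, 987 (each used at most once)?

19

Each representation comes from the Zeckendorf form by replacing some F_k with F_{k−1} + F_{k−2} where possible.
705 = 610+89+5+1 = 610+89+3+2+1 = 610+55+34+5+1 = … (16 more), for 19 in all.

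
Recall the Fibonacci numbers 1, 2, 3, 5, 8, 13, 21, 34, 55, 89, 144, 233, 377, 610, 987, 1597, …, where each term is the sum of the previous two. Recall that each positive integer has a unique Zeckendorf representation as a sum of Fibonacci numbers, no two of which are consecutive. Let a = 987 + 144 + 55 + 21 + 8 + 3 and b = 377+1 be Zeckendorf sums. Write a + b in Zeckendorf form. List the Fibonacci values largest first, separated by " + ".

987 + 377 + 144 + 55 + 21 + 8 + 3 + 1

The two numbers are 1218 and 378, so their sum is 1596.
Greedily peel off the largest Fibonacci term at each step:
take 987 (≤ 1596); 1596 − 987 = 609
take 377 (≤ 609); 609 − 377 = 232
take 144 (≤ 232); 232 − 144 = 88
take 55 (≤ 88); 88 − 55 = 33
take 21 (≤ 33); 33 − 21 = 12
take 8 (≤ 12); 12 − 8 = 4
take 3 (≤ 4); 4 − 3 = 1
take 1 (≤ 1); 1 − 1 = 0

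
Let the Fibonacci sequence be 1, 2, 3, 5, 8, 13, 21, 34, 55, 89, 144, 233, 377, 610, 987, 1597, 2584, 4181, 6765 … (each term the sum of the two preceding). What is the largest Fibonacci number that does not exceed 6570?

4181

4181 ≤ 6570 < 6765, so the largest Fibonacci number not exceeding 6570 is 4181.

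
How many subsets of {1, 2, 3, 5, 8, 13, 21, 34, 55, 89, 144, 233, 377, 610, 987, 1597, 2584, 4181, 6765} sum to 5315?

5315 = 4181+987+144+3 = 4181+987+144+2+1 = 4181+987+89+55+3 = 4181+610+377+144+3 = … (46 more), for 50 in all.

50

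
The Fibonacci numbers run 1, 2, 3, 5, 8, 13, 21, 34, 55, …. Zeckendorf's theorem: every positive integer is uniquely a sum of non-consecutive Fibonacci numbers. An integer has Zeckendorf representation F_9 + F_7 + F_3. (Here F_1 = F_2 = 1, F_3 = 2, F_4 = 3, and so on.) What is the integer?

49

F_9 + F_7 + F_3 = 34 + 13 + 2 = 49.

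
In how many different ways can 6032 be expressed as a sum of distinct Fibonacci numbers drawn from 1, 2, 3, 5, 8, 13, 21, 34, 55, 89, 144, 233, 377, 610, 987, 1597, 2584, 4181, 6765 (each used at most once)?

6032 = 4181+1597+233+21 = 4181+1597+233+13+8 = 4181+1597+144+89+21 = … (49 more), for 52 in all.

52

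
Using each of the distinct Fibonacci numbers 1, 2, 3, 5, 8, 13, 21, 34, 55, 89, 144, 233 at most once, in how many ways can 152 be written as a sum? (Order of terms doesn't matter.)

Each representation comes from the Zeckendorf form by replacing some F_k with F_{k−1} + F_{k−2} where possible.
152 = 144+8 = 144+5+3 = 89+55+8 = 144+5+2+1 = 89+55+5+3 = … (6 more), for 11 in all.

11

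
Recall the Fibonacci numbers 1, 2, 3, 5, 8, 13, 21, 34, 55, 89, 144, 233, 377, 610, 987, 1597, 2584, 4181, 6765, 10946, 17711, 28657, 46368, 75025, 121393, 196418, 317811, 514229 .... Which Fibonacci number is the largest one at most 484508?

317811

317811 ≤ 484508 < 514229, so the largest Fibonacci number not exceeding 484508 is 317811.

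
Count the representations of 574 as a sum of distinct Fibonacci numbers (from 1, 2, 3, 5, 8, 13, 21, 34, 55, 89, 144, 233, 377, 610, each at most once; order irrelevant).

574 = 377+144+34+13+5+1 = 377+144+34+13+3+2+1 = 377+89+55+34+13+5+1 = 377+144+34+8+5+3+2+1 = 377+89+55+34+13+3+2+1 = … (7 more), for 12 in all.

12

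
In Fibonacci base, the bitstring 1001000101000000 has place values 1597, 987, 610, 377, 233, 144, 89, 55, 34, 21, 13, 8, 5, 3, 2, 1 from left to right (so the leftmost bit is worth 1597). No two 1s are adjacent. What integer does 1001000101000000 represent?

2050

Summing the place values of the 1 bits: 1597 + 377 + 55 + 21 = 2050.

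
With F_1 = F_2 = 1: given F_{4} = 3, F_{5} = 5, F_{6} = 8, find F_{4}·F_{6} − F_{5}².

3·8 − 5² = 24 − 25 = -1. (Cassini's identity: F_{k−1}F_{k+1} − F_k² = (−1)^k.)

-1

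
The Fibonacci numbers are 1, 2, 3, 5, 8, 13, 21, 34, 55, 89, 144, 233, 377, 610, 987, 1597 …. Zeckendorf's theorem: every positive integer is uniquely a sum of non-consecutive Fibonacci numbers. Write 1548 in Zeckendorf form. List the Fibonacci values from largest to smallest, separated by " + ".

1548: greatest Fibonacci not exceeding it is 987, leaving 561
561: greatest Fibonacci not exceeding it is 377, leaving 184
184: greatest Fibonacci not exceeding it is 144, leaving 40
40: greatest Fibonacci not exceeding it is 34, leaving 6
6: greatest Fibonacci not exceeding it is 5, leaving 1
1: greatest Fibonacci not exceeding it is 1, leaving 0
So 1548 = 987 + 377 + 144 + 34 + 5 + 1, with no two terms consecutive in the sequence.

987 + 377 + 144 + 34 + 5 + 1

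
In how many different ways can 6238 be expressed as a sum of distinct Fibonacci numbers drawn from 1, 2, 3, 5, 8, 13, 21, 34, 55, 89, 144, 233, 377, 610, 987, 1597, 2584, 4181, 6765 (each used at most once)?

21

6238 = 4181+1597+377+55+21+5+2 = 4181+1597+377+55+13+8+5+2 = 4181+1597+233+144+55+21+5+2 = 4181+987+610+377+55+21+5+2 = … (17 more), for 21 in all.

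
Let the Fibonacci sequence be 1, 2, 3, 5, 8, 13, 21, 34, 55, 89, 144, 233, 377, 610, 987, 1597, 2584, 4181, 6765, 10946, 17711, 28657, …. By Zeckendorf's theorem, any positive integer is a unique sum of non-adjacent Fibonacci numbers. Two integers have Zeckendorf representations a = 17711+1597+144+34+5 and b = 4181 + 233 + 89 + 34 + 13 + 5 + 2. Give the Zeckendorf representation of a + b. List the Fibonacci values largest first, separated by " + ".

The two numbers are 19491 and 4557, so their sum is 24048.
Repeatedly subtract the largest Fibonacci number that fits:
take 17711 (≤ 24048); 24048 − 17711 = 6337
take 4181 (≤ 6337); 6337 − 4181 = 2156
take 1597 (≤ 2156); 2156 − 1597 = 559
take 377 (≤ 559); 559 − 377 = 182
take 144 (≤ 182); 182 − 144 = 38
take 34 (≤ 38); 38 − 34 = 4
take 3 (≤ 4); 4 − 3 = 1
take 1 (≤ 1); 1 − 1 = 0

17711 + 4181 + 1597 + 377 + 144 + 34 + 3 + 1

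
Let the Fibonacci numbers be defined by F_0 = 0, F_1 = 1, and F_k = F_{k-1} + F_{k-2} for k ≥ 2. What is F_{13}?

Iterating the recurrence up to F_{7} = 13 and F_{6} = 8:
F_{8} = F_{7} + F_{6} = 13 + 8 = 21
F_{9} = F_{8} + F_{7} = 21 + 13 = 34
F_{10} = F_{9} + F_{8} = 34 + 21 = 55
F_{11} = F_{10} + F_{9} = 55 + 34 = 89
F_{12} = F_{11} + F_{10} = 89 + 55 = 144
F_{13} = F_{12} + F_{11} = 144 + 89 = 233

233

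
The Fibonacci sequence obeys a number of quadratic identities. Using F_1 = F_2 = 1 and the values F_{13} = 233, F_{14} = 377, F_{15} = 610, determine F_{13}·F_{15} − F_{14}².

233·610 − 377² = 142130 − 142129 = 1. (Cassini's identity: F_{k−1}F_{k+1} − F_k² = (−1)^k.)

1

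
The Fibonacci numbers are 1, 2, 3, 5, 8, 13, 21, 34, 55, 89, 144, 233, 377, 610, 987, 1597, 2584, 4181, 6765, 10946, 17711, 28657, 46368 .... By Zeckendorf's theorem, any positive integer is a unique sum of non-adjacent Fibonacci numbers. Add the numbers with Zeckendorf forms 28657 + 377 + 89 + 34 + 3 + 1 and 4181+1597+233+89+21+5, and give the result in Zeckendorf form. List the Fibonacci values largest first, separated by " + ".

The two numbers are 29161 and 6126, so their sum is 35287.
28657 ≤ 35287 < 46368, so take 28657; remainder 6630
4181 ≤ 6630 < 6765, so take 4181; remainder 2449
1597 ≤ 2449 < 2584, so take 1597; remainder 852
610 ≤ 852 < 987, so take 610; remainder 242
233 ≤ 242 < 377, so take 233; remainder 9
8 ≤ 9 < 13, so take 8; remainder 1
1 ≤ 1 < 2, so take 1; remainder 0

28657 + 4181 + 1597 + 610 + 233 + 8 + 1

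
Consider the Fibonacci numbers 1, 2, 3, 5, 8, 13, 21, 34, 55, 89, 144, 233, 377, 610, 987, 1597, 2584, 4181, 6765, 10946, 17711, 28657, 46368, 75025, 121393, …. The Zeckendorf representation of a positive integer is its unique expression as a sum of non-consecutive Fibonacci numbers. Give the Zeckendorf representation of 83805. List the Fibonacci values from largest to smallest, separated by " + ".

75025 + 6765 + 1597 + 377 + 34 + 5 + 2

83805: greatest Fibonacci not exceeding it is 75025, leaving 8780
8780: greatest Fibonacci not exceeding it is 6765, leaving 2015
2015: greatest Fibonacci not exceeding it is 1597, leaving 418
418: greatest Fibonacci not exceeding it is 377, leaving 41
41: greatest Fibonacci not exceeding it is 34, leaving 7
7: greatest Fibonacci not exceeding it is 5, leaving 2
2: greatest Fibonacci not exceeding it is 2, leaving 0
So 83805 = 75025 + 6765 + 1597 + 377 + 34 + 5 + 2, with no two terms consecutive in the sequence.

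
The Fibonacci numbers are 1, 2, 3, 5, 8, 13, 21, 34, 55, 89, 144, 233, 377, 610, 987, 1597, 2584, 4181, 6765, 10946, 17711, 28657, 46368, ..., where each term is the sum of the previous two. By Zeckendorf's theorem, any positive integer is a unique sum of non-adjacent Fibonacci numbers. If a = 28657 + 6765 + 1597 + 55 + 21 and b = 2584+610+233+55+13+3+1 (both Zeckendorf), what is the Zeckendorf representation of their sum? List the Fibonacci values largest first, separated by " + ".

28657 + 10946 + 987 + 3 + 1

The two numbers are 37095 and 3499, so their sum is 40594.
Greedily peel off the largest Fibonacci term at each step:
largest Fibonacci ≤ 40594 is 28657; 40594 − 28657 = 11937
largest Fibonacci ≤ 11937 is 10946; 11937 − 10946 = 991
largest Fibonacci ≤ 991 is 987; 991 − 987 = 4
largest Fibonacci ≤ 4 is 3; 4 − 3 = 1
largest Fibonacci ≤ 1 is 1; 1 − 1 = 0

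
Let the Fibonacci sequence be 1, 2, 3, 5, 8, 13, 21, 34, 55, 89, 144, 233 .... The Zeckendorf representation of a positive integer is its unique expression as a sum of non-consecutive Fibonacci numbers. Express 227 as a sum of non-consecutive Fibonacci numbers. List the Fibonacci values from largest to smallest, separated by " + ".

subtract 144 from 227: 83 remains
subtract 55 from 83: 28 remains
subtract 21 from 28: 7 remains
subtract 5 from 7: 2 remains
subtract 2 from 2: 0 remains
So 227 = 144 + 55 + 21 + 5 + 2, with no two terms consecutive in the sequence.

144 + 55 + 21 + 5 + 2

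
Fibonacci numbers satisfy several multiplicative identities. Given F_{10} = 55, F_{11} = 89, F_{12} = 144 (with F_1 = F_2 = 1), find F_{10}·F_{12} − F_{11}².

-1

55·144 − 89² = 7920 − 7921 = -1. (Cassini's identity: F_{k−1}F_{k+1} − F_k² = (−1)^k.)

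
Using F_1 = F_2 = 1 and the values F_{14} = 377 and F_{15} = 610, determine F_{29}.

By F_{2k+1} = F_k² + F_{k+1}²: F_{29} = 377² + 610² = 142129 + 372100 = 514229.

514229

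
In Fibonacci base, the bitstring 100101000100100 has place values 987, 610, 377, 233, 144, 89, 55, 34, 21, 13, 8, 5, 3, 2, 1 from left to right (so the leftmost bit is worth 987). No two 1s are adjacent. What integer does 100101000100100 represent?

1325

Summing the place values of the 1 bits: 987 + 233 + 89 + 13 + 3 = 1325.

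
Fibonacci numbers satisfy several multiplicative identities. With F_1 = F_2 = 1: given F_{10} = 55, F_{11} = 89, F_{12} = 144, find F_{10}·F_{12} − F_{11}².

55·144 − 89² = 7920 − 7921 = -1. (Cassini's identity: F_{k−1}F_{k+1} − F_k² = (−1)^k.)

-1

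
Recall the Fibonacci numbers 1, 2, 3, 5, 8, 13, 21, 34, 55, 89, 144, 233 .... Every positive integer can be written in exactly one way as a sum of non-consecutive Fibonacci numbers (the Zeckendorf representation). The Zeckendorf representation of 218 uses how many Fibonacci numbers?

218 − 144 = 74
74 − 55 = 19
19 − 13 = 6
6 − 5 = 1
1 − 1 = 0
218 = 144 + 55 + 13 + 5 + 1, which has 5 terms.

5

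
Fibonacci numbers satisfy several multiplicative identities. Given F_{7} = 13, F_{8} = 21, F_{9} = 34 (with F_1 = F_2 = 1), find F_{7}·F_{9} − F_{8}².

1

13·34 − 21² = 442 − 441 = 1. (Cassini's identity: F_{k−1}F_{k+1} − F_k² = (−1)^k.)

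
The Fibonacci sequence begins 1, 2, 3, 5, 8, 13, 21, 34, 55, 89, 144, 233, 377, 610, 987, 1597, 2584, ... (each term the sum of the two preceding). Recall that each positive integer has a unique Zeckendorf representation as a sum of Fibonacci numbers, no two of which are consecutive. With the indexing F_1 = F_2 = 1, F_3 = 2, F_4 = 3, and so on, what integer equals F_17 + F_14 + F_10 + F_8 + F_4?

2053

F_17 + F_14 + F_10 + F_8 + F_4 = 1597 + 377 + 55 + 21 + 3 = 2053.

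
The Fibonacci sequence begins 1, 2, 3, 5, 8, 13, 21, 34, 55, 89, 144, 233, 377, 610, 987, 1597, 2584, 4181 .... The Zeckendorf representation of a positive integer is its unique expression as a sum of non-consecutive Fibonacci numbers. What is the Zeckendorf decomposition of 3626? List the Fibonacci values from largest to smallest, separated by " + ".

largest Fibonacci ≤ 3626 is 2584; 3626 − 2584 = 1042
largest Fibonacci ≤ 1042 is 987; 1042 − 987 = 55
largest Fibonacci ≤ 55 is 55; 55 − 55 = 0
So 3626 = 2584 + 987 + 55, with no two terms consecutive in the sequence.

2584 + 987 + 55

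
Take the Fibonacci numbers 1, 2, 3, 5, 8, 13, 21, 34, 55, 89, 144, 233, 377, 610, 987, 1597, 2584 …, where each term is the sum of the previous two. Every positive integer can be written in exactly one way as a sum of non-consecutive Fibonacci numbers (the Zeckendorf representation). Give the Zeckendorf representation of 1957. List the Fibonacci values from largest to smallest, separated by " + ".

Greedy algorithm:
1957: greatest Fibonacci not exceeding it is 1597, leaving 360
360: greatest Fibonacci not exceeding it is 233, leaving 127
127: greatest Fibonacci not exceeding it is 89, leaving 38
38: greatest Fibonacci not exceeding it is 34, leaving 4
4: greatest Fibonacci not exceeding it is 3, leaving 1
1: greatest Fibonacci not exceeding it is 1, leaving 0
So 1957 = 1597 + 233 + 89 + 34 + 3 + 1, with no two terms consecutive in the sequence.

1597 + 233 + 89 + 34 + 3 + 1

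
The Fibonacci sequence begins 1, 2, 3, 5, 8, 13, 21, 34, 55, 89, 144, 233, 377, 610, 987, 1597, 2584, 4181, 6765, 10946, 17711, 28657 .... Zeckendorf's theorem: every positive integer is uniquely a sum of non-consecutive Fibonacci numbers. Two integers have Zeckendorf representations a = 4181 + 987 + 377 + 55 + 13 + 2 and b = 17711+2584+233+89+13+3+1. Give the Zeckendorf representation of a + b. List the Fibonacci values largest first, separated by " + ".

The two numbers are 5615 and 20634, so their sum is 26249.
26249 − 17711 = 8538
8538 − 6765 = 1773
1773 − 1597 = 176
176 − 144 = 32
32 − 21 = 11
11 − 8 = 3
3 − 3 = 0

17711 + 6765 + 1597 + 144 + 21 + 8 + 3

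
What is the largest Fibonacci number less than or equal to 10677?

6765 ≤ 10677 < 10946, so the largest Fibonacci number not exceeding 10677 is 6765.

6765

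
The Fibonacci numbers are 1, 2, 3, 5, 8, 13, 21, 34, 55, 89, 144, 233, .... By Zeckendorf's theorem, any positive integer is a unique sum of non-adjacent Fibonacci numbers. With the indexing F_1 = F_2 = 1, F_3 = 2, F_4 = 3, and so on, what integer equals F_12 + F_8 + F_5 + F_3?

172

F_12 + F_8 + F_5 + F_3 = 144 + 21 + 5 + 2 = 172.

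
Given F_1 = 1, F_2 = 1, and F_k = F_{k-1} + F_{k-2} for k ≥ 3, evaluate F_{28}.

317811

Iterating the recurrence up to F_{20} = 6765 and F_{19} = 4181:
F_{21} = F_{20} + F_{19} = 6765 + 4181 = 10946
F_{22} = F_{21} + F_{20} = 10946 + 6765 = 17711
F_{23} = F_{22} + F_{21} = 17711 + 10946 = 28657
F_{24} = F_{23} + F_{22} = 28657 + 17711 = 46368
F_{25} = F_{24} + F_{23} = 46368 + 28657 = 75025
F_{26} = F_{25} + F_{24} = 75025 + 46368 = 121393
F_{27} = F_{26} + F_{25} = 121393 + 75025 = 196418
F_{28} = F_{27} + F_{26} = 196418 + 121393 = 317811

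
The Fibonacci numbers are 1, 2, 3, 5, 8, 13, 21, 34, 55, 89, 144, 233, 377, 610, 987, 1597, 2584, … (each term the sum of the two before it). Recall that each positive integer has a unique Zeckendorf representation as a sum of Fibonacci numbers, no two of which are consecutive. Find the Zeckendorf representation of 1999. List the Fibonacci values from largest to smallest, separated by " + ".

1597 + 377 + 21 + 3 + 1

1999 − 1597 = 402
402 − 377 = 25
25 − 21 = 4
4 − 3 = 1
1 − 1 = 0
So 1999 = 1597 + 377 + 21 + 3 + 1, with no two terms consecutive in the sequence.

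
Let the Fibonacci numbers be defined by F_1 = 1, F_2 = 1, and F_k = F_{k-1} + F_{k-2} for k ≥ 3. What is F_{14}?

377

Iterating the recurrence up to F_{9} = 34 and F_{8} = 21:
F_{10} = F_{9} + F_{8} = 34 + 21 = 55
F_{11} = F_{10} + F_{9} = 55 + 34 = 89
F_{12} = F_{11} + F_{10} = 89 + 55 = 144
F_{13} = F_{12} + F_{11} = 144 + 89 = 233
F_{14} = F_{13} + F_{12} = 233 + 144 = 377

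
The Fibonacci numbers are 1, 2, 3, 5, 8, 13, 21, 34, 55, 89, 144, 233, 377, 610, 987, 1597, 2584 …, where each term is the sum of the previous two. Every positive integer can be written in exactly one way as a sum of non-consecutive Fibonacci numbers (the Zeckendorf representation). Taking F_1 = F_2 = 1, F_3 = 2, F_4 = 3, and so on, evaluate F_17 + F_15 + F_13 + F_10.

2495

F_17 + F_15 + F_13 + F_10 = 1597 + 610 + 233 + 55 = 2495.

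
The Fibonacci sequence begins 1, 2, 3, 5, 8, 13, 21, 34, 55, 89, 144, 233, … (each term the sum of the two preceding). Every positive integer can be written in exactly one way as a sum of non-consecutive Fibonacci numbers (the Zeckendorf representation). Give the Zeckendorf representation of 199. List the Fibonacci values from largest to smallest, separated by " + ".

199: greatest Fibonacci not exceeding it is 144, leaving 55
55: greatest Fibonacci not exceeding it is 55, leaving 0
So 199 = 144 + 55, with no two terms consecutive in the sequence.

144 + 55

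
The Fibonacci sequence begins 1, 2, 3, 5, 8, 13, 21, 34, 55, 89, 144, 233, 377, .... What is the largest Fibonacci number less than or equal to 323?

233

233 ≤ 323 < 377, so the largest Fibonacci number not exceeding 323 is 233.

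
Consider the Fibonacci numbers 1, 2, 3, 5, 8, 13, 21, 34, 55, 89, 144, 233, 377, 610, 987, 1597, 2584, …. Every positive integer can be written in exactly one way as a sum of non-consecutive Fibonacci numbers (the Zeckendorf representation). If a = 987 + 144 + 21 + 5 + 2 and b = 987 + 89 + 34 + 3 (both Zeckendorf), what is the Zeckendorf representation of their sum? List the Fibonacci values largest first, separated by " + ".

1597 + 610 + 55 + 8 + 2

The two numbers are 1159 and 1113, so their sum is 2272.
Greedily peel off the largest Fibonacci term at each step:
subtract 1597 from 2272: 675 remains
subtract 610 from 675: 65 remains
subtract 55 from 65: 10 remains
subtract 8 from 10: 2 remains
subtract 2 from 2: 0 remains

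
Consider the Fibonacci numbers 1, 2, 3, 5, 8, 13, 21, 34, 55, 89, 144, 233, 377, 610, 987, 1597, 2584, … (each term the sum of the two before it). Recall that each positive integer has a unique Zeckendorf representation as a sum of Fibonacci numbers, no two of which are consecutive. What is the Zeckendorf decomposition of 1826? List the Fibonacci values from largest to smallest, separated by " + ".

subtract 1597 from 1826: 229 remains
subtract 144 from 229: 85 remains
subtract 55 from 85: 30 remains
subtract 21 from 30: 9 remains
subtract 8 from 9: 1 remains
subtract 1 from 1: 0 remains
So 1826 = 1597 + 144 + 55 + 21 + 8 + 1, with no two terms consecutive in the sequence.

1597 + 144 + 55 + 21 + 8 + 1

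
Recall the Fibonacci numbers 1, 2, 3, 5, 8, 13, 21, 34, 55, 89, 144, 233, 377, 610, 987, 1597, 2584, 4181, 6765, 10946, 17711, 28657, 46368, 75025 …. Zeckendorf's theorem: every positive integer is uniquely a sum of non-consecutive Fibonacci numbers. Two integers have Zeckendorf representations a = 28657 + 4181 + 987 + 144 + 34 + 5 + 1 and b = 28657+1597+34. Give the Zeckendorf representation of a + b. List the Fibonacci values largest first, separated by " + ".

46368 + 17711 + 144 + 55 + 13 + 5 + 1

The two numbers are 34009 and 30288, so their sum is 64297.
Greedy algorithm:
46368 ≤ 64297 < 75025, so take 46368; remainder 17929
17711 ≤ 17929 < 28657, so take 17711; remainder 218
144 ≤ 218 < 233, so take 144; remainder 74
55 ≤ 74 < 89, so take 55; remainder 19
13 ≤ 19 < 21, so take 13; remainder 6
5 ≤ 6 < 8, so take 5; remainder 1
1 ≤ 1 < 2, so take 1; remainder 0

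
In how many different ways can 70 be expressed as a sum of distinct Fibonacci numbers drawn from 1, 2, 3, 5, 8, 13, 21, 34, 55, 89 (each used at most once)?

70 = 55+13+2 = 55+8+5+2 = 34+21+13+2 = 34+21+8+5+2 — 4 representations.

4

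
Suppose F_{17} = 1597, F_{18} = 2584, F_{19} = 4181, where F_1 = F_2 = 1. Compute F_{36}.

14930352

By the addition formula F_{m+n} = F_m F_{n+1} + F_{m−1} F_n with m=19, n=17: F_{36} = 4181·2584 + 2584·1597 = 10803704 + 4126648 = 14930352.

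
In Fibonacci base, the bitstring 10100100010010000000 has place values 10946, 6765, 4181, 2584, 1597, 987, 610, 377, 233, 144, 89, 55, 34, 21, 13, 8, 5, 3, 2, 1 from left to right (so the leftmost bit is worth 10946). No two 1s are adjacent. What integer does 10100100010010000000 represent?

16292

Summing the place values of the 1 bits: 10946 + 4181 + 987 + 144 + 34 = 16292.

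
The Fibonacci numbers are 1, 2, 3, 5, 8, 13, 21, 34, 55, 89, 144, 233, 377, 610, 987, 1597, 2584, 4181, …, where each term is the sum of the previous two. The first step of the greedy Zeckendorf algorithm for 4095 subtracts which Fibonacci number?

2584 ≤ 4095 < 4181, so the largest Fibonacci number not exceeding 4095 is 2584.

2584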